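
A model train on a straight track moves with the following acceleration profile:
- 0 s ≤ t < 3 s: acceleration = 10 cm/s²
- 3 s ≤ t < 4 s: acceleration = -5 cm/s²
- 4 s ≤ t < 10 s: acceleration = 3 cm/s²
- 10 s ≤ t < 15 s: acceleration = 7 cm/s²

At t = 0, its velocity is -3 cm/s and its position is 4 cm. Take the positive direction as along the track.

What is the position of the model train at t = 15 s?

On each constant-a segment, Δv = aΔt and Δx = v₀Δt + ½aΔt²; chain segment to segment.
0–3 s: v starts -3 cm/s; Δx = -3·3 + ½·10·3² = 36 cm; v ends 27 cm/s.
3–4 s: v starts 27 cm/s; Δx = 27·1 + ½·-5·1² = 24.5 cm; v ends 22 cm/s.
4–10 s: v starts 22 cm/s; Δx = 22·6 + ½·3·6² = 186 cm; v ends 40 cm/s.
10–15 s: v starts 40 cm/s; Δx = 40·5 + ½·7·5² = 287.5 cm; v ends 75 cm/s.
x(15) = 4 + Σ Δx = 538 cm.

538 cm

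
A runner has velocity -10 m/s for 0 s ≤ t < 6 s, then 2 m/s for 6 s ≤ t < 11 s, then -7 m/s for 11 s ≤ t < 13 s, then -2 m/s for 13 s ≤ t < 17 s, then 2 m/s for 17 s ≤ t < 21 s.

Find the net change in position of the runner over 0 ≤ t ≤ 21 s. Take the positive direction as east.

Displacement is the signed area under the v-t curve.
0–6 s: -10 × 6 = -60 m
6–11 s: 2 × 5 = 10 m
11–13 s: -7 × 2 = -14 m
13–17 s: -2 × 4 = -8 m
17–21 s: 2 × 4 = 8 m
Net displacement = -64 m

-64 m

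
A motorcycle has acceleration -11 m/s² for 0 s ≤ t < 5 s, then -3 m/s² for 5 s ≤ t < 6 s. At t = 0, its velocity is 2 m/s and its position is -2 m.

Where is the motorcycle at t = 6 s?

-184 m

On each constant-a segment, Δv = aΔt and Δx = v₀Δt + ½aΔt²; chain segment to segment.
0–5 s: v starts 2 m/s; Δx = 2·5 + ½·-11·5² = -127.5 m; v ends -53 m/s.
5–6 s: v starts -53 m/s; Δx = -53·1 + ½·-3·1² = -54.5 m; v ends -56 m/s.
x(6) = -2 + Σ Δx = -184 m.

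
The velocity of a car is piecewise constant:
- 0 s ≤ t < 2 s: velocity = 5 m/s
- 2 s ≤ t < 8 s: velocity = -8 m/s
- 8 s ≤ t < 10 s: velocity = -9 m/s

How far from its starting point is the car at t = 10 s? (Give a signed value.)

-56 m

Displacement is the signed area under the v-t curve.
0–2 s: 5 × 2 = 10 m
2–8 s: -8 × 6 = -48 m
8–10 s: -9 × 2 = -18 m
Net displacement = -56 m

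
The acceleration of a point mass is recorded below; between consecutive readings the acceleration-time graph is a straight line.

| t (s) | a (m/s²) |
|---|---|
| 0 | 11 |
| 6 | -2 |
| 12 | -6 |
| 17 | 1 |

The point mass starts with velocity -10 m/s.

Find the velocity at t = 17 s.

-19.5 m/s

Δv equals the area under the a-t graph; then v = v₀ + Δv.
0–6 s: ½(11 + -2)(6) = 27 m/s
6–12 s: ½(-2 + -6)(6) = -24 m/s
12–17 s: ½(-6 + 1)(5) = -12.5 m/s
Δv = -9.5 m/s, so v(17) = -10 + (-9.5) = -19.5 m/s.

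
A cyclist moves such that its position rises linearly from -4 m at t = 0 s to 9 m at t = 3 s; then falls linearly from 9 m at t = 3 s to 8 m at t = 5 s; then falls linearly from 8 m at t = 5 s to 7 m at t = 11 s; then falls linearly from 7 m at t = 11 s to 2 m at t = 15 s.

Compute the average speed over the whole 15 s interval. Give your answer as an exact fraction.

Average speed = (total path length)/(elapsed time); on a piecewise-linear x-t graph the path length is Σ|Δx|.
0–3 s: |Δx| = |9 − -4| = 13 m
3–5 s: |Δx| = |8 − 9| = 1 m
5–11 s: |Δx| = |7 − 8| = 1 m
11–15 s: |Δx| = |2 − 7| = 5 m
Total path = 20 m; average speed = 20/15 = 4/3 m/s.

4/3 m/s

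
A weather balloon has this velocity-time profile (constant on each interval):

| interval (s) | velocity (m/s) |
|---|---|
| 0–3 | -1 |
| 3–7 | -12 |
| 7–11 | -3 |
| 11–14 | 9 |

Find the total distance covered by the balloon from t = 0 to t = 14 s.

Total distance travelled is ∫|v| dt — sum the magnitudes of each area piece.
0–3 s: |-1| × 3 = 3 m
3–7 s: |-12| × 4 = 48 m
7–11 s: |-3| × 4 = 12 m
11–14 s: |9| × 3 = 27 m
Total distance = 90 m

90 m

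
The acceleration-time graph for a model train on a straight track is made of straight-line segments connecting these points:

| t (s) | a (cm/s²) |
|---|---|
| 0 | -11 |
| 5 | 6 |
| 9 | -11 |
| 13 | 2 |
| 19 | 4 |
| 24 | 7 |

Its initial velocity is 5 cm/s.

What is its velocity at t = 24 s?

10 cm/s

Δv equals the area under the a-t graph; then v = v₀ + Δv.
0–5 s: ½(-11 + 6)(5) = -12.5 cm/s
5–9 s: ½(6 + -11)(4) = -10 cm/s
9–13 s: ½(-11 + 2)(4) = -18 cm/s
13–19 s: ½(2 + 4)(6) = 18 cm/s
19–24 s: ½(4 + 7)(5) = 27.5 cm/s
Δv = 5 cm/s, so v(24) = 5 + (5) = 10 cm/s.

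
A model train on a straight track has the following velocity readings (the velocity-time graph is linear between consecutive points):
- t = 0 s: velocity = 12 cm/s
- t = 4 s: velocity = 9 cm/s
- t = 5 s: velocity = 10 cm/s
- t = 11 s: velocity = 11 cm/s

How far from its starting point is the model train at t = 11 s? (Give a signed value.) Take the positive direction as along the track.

Displacement is the signed area under the v-t curve.
0–4 s: ½(12 + 9)(4) = 42 cm
4–5 s: ½(9 + 10)(1) = 9.5 cm
5–11 s: ½(10 + 11)(6) = 63 cm
Net displacement = 114.5 cm

114.5 cm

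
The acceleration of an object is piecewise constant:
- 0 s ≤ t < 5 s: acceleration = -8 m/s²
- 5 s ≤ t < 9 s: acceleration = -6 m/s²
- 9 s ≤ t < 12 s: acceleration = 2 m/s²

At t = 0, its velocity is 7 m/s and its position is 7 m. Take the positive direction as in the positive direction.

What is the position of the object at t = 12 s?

-400 m

On each constant-a segment, Δv = aΔt and Δx = v₀Δt + ½aΔt²; chain segment to segment.
0–5 s: v starts 7 m/s; Δx = 7·5 + ½·-8·5² = -65 m; v ends -33 m/s.
5–9 s: v starts -33 m/s; Δx = -33·4 + ½·-6·4² = -180 m; v ends -57 m/s.
9–12 s: v starts -57 m/s; Δx = -57·3 + ½·2·3² = -162 m; v ends -51 m/s.
x(12) = 7 + Σ Δx = -400 m.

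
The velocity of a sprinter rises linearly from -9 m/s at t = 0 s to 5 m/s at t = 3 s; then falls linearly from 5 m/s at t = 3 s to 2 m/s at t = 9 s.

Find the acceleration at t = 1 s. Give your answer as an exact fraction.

Acceleration is the slope of the v-t graph on 0–3 s: (5 − -9)/(3 − 0) = 14/3 m/s².

14/3 m/s²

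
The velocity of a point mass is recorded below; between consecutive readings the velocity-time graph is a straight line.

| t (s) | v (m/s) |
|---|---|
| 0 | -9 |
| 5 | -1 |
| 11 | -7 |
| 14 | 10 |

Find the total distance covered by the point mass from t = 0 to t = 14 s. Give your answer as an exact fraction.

2113/34 m

Total distance travelled is ∫|v| dt — sum the magnitudes of each area piece.
0–5 s: |½(-9 + -1)(5)| = 25 m
5–11 s: |½(-1 + -7)(6)| = 24 m
11–14 s: v = 0 at t = 208/17 s; triangle areas 147/34 + 150/17 = 447/34 m
Total distance = 2113/34 m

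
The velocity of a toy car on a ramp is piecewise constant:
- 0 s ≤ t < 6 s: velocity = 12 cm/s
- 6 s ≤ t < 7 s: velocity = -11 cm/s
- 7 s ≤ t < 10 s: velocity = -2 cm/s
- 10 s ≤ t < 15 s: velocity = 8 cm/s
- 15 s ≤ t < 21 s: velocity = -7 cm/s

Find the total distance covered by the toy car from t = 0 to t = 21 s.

171 cm

Distance (not displacement) is the total path length: add the absolute areas under v-t.
0–6 s: |12| × 6 = 72 cm
6–7 s: |-11| × 1 = 11 cm
7–10 s: |-2| × 3 = 6 cm
10–15 s: |8| × 5 = 40 cm
15–21 s: |-7| × 6 = 42 cm
Total distance = 171 cm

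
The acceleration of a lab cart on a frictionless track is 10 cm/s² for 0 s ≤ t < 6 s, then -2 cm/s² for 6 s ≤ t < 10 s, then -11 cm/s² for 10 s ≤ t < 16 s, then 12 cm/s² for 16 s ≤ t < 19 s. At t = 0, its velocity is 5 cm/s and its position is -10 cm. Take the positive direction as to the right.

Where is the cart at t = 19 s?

615 cm

On each constant-a segment, Δv = aΔt and Δx = v₀Δt + ½aΔt²; chain segment to segment.
0–6 s: v starts 5 cm/s; Δx = 5·6 + ½·10·6² = 210 cm; v ends 65 cm/s.
6–10 s: v starts 65 cm/s; Δx = 65·4 + ½·-2·4² = 244 cm; v ends 57 cm/s.
10–16 s: v starts 57 cm/s; Δx = 57·6 + ½·-11·6² = 144 cm; v ends -9 cm/s.
16–19 s: v starts -9 cm/s; Δx = -9·3 + ½·12·3² = 27 cm; v ends 27 cm/s.
x(19) = -10 + Σ Δx = 615 cm.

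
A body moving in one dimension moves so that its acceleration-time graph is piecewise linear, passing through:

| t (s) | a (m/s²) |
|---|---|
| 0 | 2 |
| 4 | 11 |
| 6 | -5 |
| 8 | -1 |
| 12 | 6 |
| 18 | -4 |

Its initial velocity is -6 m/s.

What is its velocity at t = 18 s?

Δv equals the area under the a-t graph; then v = v₀ + Δv.
0–4 s: ½(2 + 11)(4) = 26 m/s
4–6 s: ½(11 + -5)(2) = 6 m/s
6–8 s: ½(-5 + -1)(2) = -6 m/s
8–12 s: ½(-1 + 6)(4) = 10 m/s
12–18 s: ½(6 + -4)(6) = 6 m/s
Δv = 42 m/s, so v(18) = -6 + (42) = 36 m/s.

36 m/s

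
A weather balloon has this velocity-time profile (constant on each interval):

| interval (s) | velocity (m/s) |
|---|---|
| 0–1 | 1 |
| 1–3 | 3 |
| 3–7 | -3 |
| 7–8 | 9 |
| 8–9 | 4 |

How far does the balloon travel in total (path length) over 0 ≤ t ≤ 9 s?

32 m

Distance (not displacement) is the total path length: add the absolute areas under v-t.
0–1 s: |1| × 1 = 1 m
1–3 s: |3| × 2 = 6 m
3–7 s: |-3| × 4 = 12 m
7–8 s: |9| × 1 = 9 m
8–9 s: |4| × 1 = 4 m
Total distance = 32 m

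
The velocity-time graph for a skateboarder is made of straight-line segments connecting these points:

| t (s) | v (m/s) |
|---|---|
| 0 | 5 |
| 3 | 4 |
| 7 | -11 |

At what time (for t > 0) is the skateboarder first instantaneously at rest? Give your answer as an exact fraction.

v changes sign on 3–7 s (from 4 to -11); the graph is linear there, so v = 0 at t = 3 + (-4)·(7 − 3)/(-11 − 4) = 61/15 s.

t = 61/15 s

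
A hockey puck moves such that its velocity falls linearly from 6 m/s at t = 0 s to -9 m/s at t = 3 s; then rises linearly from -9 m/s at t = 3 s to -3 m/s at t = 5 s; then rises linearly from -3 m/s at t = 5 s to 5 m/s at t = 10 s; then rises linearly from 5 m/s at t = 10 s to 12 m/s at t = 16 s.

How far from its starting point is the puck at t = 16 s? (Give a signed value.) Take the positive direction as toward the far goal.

Net displacement equals the area under the velocity-time graph (areas below the axis count negative).
0–3 s: ½(6 + -9)(3) = -4.5 m
3–5 s: ½(-9 + -3)(2) = -12 m
5–10 s: ½(-3 + 5)(5) = 5 m
10–16 s: ½(5 + 12)(6) = 51 m
Net displacement = 39.5 m

39.5 m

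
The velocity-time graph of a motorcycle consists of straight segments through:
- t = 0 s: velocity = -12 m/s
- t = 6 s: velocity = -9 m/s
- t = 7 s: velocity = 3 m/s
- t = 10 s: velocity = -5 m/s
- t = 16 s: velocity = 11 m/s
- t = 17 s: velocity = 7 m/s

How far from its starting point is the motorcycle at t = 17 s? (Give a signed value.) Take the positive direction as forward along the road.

Displacement is the signed area under the v-t curve.
0–6 s: ½(-12 + -9)(6) = -63 m
6–7 s: ½(-9 + 3)(1) = -3 m
7–10 s: ½(3 + -5)(3) = -3 m
10–16 s: ½(-5 + 11)(6) = 18 m
16–17 s: ½(11 + 7)(1) = 9 m
Net displacement = -42 m

-42 m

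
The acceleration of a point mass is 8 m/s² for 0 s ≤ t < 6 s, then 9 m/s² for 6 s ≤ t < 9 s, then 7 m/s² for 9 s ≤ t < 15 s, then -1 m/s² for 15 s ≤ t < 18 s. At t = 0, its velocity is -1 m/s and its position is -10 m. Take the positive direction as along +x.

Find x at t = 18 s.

1223 m

On each constant-a segment, Δv = aΔt and Δx = v₀Δt + ½aΔt²; chain segment to segment.
0–6 s: v starts -1 m/s; Δx = -1·6 + ½·8·6² = 138 m; v ends 47 m/s.
6–9 s: v starts 47 m/s; Δx = 47·3 + ½·9·3² = 181.5 m; v ends 74 m/s.
9–15 s: v starts 74 m/s; Δx = 74·6 + ½·7·6² = 570 m; v ends 116 m/s.
15–18 s: v starts 116 m/s; Δx = 116·3 + ½·-1·3² = 343.5 m; v ends 113 m/s.
x(18) = -10 + Σ Δx = 1223 m.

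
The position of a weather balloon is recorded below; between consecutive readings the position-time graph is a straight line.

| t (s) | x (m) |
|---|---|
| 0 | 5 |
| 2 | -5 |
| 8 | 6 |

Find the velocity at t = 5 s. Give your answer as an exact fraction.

11/6 m/s

Velocity is the slope of the x-t graph on 2–8 s: (6 − -5)/(8 − 2) = 11/6 m/s.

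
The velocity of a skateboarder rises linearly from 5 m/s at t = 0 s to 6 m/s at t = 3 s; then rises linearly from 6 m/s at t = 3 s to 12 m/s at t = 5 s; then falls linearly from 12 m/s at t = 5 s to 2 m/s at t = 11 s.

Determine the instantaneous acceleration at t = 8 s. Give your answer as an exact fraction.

Acceleration is the slope of the v-t graph on 5–11 s: (2 − 12)/(11 − 5) = -5/3 m/s².

-5/3 m/s²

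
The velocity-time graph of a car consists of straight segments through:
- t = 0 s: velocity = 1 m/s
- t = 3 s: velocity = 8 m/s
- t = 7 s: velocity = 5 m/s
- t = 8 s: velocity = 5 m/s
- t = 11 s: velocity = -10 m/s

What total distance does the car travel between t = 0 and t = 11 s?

Total distance travelled is ∫|v| dt — sum the magnitudes of each area piece.
0–3 s: |½(1 + 8)(3)| = 13.5 m
3–7 s: |½(8 + 5)(4)| = 26 m
7–8 s: |5| × 1 = 5 m
8–11 s: v = 0 at t = 9 s; triangle areas 2.5 + 10 = 12.5 m
Total distance = 57 m

57 m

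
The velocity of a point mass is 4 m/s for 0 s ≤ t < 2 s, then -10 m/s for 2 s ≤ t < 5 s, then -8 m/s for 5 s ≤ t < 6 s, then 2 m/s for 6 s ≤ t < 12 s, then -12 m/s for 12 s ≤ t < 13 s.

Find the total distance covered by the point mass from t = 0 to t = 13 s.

Total distance travelled is ∫|v| dt — sum the magnitudes of each area piece.
0–2 s: |4| × 2 = 8 m
2–5 s: |-10| × 3 = 30 m
5–6 s: |-8| × 1 = 8 m
6–12 s: |2| × 6 = 12 m
12–13 s: |-12| × 1 = 12 m
Total distance = 70 m

70 m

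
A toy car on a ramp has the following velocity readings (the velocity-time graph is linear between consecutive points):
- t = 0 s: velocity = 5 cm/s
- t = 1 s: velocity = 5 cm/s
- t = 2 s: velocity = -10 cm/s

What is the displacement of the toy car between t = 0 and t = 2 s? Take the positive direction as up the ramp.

2.5 cm

Net displacement equals the area under the velocity-time graph (areas below the axis count negative).
0–1 s: 5 × 1 = 5 cm
1–2 s: ½(5 + -10)(1) = -2.5 cm
Net displacement = 2.5 cm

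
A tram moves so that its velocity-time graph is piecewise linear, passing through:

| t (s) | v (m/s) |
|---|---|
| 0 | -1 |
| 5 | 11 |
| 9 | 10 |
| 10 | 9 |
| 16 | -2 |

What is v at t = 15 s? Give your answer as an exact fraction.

On 10–16 s the graph is linear from 9 to -2 m/s: v(15) = 9 + (-2 − 9)·(15 − 10)/(16 − 10) = -1/6 m/s.

-1/6 m/s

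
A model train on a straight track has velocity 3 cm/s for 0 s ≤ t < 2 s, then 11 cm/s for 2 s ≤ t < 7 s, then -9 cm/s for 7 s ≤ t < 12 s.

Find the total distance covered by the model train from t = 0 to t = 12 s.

106 cm

Distance (not displacement) is the total path length: add the absolute areas under v-t.
0–2 s: |3| × 2 = 6 cm
2–7 s: |11| × 5 = 55 cm
7–12 s: |-9| × 5 = 45 cm
Total distance = 106 cm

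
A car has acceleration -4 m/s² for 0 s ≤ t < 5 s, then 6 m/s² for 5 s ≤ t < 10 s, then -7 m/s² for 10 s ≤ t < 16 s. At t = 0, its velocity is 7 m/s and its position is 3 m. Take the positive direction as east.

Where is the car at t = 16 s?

-26 m

On each constant-a segment, Δv = aΔt and Δx = v₀Δt + ½aΔt²; chain segment to segment.
0–5 s: v starts 7 m/s; Δx = 7·5 + ½·-4·5² = -15 m; v ends -13 m/s.
5–10 s: v starts -13 m/s; Δx = -13·5 + ½·6·5² = 10 m; v ends 17 m/s.
10–16 s: v starts 17 m/s; Δx = 17·6 + ½·-7·6² = -24 m; v ends -25 m/s.
x(16) = 3 + Σ Δx = -26 m.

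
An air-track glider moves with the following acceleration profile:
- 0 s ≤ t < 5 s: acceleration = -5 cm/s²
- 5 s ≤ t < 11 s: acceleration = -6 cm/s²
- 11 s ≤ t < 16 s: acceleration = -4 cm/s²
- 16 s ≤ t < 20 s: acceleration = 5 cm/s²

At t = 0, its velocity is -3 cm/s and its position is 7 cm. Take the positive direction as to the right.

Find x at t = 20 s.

-1012.5 cm

On each constant-a segment, Δv = aΔt and Δx = v₀Δt + ½aΔt²; chain segment to segment.
0–5 s: v starts -3 cm/s; Δx = -3·5 + ½·-5·5² = -77.5 cm; v ends -28 cm/s.
5–11 s: v starts -28 cm/s; Δx = -28·6 + ½·-6·6² = -276 cm; v ends -64 cm/s.
11–16 s: v starts -64 cm/s; Δx = -64·5 + ½·-4·5² = -370 cm; v ends -84 cm/s.
16–20 s: v starts -84 cm/s; Δx = -84·4 + ½·5·4² = -296 cm; v ends -64 cm/s.
x(20) = 7 + Σ Δx = -1012.5 cm.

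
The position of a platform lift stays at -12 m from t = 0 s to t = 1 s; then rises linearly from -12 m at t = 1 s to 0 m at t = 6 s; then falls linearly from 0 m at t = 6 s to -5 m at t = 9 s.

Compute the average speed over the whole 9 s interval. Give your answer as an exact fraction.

Average speed = (total path length)/(elapsed time); on a piecewise-linear x-t graph the path length is Σ|Δx|.
0–1 s: |Δx| = |-12 − -12| = 0 m
1–6 s: |Δx| = |0 − -12| = 12 m
6–9 s: |Δx| = |-5 − 0| = 5 m
Total path = 17 m; average speed = 17/9 = 17/9 m/s.

17/9 m/s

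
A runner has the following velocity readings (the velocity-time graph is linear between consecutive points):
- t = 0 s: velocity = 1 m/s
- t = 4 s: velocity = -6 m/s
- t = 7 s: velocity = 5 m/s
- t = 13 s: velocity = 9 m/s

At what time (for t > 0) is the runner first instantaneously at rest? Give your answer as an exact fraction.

t = 4/7 s

v changes sign on 0–4 s (from 1 to -6); the graph is linear there, so v = 0 at t = 0 + (-1)·(4 − 0)/(-6 − 1) = 4/7 s.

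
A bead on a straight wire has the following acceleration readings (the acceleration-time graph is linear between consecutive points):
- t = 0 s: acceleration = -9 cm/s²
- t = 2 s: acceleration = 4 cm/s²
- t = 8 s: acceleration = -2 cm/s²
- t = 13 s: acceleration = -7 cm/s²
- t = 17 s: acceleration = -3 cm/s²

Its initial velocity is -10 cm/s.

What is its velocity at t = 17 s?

Δv equals the area under the a-t graph; then v = v₀ + Δv.
0–2 s: ½(-9 + 4)(2) = -5 cm/s
2–8 s: ½(4 + -2)(6) = 6 cm/s
8–13 s: ½(-2 + -7)(5) = -22.5 cm/s
13–17 s: ½(-7 + -3)(4) = -20 cm/s
Δv = -41.5 cm/s, so v(17) = -10 + (-41.5) = -51.5 cm/s.

-51.5 cm/s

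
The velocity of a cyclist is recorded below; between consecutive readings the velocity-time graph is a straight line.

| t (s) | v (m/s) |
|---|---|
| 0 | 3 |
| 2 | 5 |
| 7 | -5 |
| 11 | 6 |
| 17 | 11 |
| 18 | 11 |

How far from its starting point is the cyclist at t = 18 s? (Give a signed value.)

72 m

Net displacement equals the area under the velocity-time graph (areas below the axis count negative).
0–2 s: ½(3 + 5)(2) = 8 m
2–7 s: ½(5 + -5)(5) = 0 m
7–11 s: ½(-5 + 6)(4) = 2 m
11–17 s: ½(6 + 11)(6) = 51 m
17–18 s: 11 × 1 = 11 m
Net displacement = 72 m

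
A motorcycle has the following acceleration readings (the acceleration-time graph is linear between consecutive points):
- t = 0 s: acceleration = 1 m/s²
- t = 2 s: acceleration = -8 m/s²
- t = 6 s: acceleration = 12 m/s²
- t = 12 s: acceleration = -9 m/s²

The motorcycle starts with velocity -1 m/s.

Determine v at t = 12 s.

9 m/s

Δv equals the area under the a-t graph; then v = v₀ + Δv.
0–2 s: ½(1 + -8)(2) = -7 m/s
2–6 s: ½(-8 + 12)(4) = 8 m/s
6–12 s: ½(12 + -9)(6) = 9 m/s
Δv = 10 m/s, so v(12) = -1 + (10) = 9 m/s.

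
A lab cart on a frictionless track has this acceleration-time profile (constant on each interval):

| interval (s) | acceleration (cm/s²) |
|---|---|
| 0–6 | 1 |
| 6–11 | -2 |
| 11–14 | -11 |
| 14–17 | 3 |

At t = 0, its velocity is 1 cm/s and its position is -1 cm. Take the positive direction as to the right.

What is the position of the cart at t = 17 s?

On each constant-a segment, Δv = aΔt and Δx = v₀Δt + ½aΔt²; chain segment to segment.
0–6 s: v starts 1 cm/s; Δx = 1·6 + ½·1·6² = 24 cm; v ends 7 cm/s.
6–11 s: v starts 7 cm/s; Δx = 7·5 + ½·-2·5² = 10 cm; v ends -3 cm/s.
11–14 s: v starts -3 cm/s; Δx = -3·3 + ½·-11·3² = -58.5 cm; v ends -36 cm/s.
14–17 s: v starts -36 cm/s; Δx = -36·3 + ½·3·3² = -94.5 cm; v ends -27 cm/s.
x(17) = -1 + Σ Δx = -120 cm.

-120 cm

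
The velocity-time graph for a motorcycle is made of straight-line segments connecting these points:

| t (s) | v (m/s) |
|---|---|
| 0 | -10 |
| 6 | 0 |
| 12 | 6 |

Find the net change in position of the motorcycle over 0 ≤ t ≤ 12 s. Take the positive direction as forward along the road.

Net displacement equals the area under the velocity-time graph (areas below the axis count negative).
0–6 s: ½(-10 + 0)(6) = -30 m
6–12 s: ½(0 + 6)(6) = 18 m
Net displacement = -12 m

-12 m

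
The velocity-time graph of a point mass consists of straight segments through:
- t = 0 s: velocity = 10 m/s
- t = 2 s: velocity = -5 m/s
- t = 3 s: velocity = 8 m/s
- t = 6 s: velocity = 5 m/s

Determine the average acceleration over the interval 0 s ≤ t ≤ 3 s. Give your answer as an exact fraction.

-2/3 m/s²

Average acceleration = Δv/Δt = (8 − 10)/(3 − 0) = -2/3 m/s².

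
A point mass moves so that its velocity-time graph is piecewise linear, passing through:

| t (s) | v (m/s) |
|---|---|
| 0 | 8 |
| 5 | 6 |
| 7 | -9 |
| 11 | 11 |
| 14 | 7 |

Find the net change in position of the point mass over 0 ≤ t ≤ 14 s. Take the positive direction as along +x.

Net displacement equals the area under the velocity-time graph (areas below the axis count negative).
0–5 s: ½(8 + 6)(5) = 35 m
5–7 s: ½(6 + -9)(2) = -3 m
7–11 s: ½(-9 + 11)(4) = 4 m
11–14 s: ½(11 + 7)(3) = 27 m
Net displacement = 63 m

63 m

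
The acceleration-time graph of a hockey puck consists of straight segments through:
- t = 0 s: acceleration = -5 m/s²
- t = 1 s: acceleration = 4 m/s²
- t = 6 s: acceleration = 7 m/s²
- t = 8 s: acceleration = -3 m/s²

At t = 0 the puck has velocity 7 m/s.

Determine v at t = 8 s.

Δv equals the area under the a-t graph; then v = v₀ + Δv.
0–1 s: ½(-5 + 4)(1) = -0.5 m/s
1–6 s: ½(4 + 7)(5) = 27.5 m/s
6–8 s: ½(7 + -3)(2) = 4 m/s
Δv = 31 m/s, so v(8) = 7 + (31) = 38 m/s.

38 m/s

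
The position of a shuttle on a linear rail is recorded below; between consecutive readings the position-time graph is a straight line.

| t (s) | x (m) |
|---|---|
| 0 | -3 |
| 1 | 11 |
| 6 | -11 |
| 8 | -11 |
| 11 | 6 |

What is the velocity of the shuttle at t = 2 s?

Velocity is the slope of the x-t graph on 1–6 s: (-11 − 11)/(6 − 1) = -4.4 m/s.

-4.4 m/s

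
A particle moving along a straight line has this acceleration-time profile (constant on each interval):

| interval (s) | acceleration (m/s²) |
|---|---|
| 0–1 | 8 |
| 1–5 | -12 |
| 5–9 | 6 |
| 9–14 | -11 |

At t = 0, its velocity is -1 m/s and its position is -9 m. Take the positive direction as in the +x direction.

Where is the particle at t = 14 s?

-412.5 m

On each constant-a segment, Δv = aΔt and Δx = v₀Δt + ½aΔt²; chain segment to segment.
0–1 s: v starts -1 m/s; Δx = -1·1 + ½·8·1² = 3 m; v ends 7 m/s.
1–5 s: v starts 7 m/s; Δx = 7·4 + ½·-12·4² = -68 m; v ends -41 m/s.
5–9 s: v starts -41 m/s; Δx = -41·4 + ½·6·4² = -116 m; v ends -17 m/s.
9–14 s: v starts -17 m/s; Δx = -17·5 + ½·-11·5² = -222.5 m; v ends -72 m/s.
x(14) = -9 + Σ Δx = -412.5 m.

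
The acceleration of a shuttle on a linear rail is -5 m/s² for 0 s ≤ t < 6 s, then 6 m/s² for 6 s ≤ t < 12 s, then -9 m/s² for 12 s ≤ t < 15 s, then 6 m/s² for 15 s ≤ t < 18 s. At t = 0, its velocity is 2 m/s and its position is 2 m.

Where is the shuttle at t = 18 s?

On each constant-a segment, Δv = aΔt and Δx = v₀Δt + ½aΔt²; chain segment to segment.
0–6 s: v starts 2 m/s; Δx = 2·6 + ½·-5·6² = -78 m; v ends -28 m/s.
6–12 s: v starts -28 m/s; Δx = -28·6 + ½·6·6² = -60 m; v ends 8 m/s.
12–15 s: v starts 8 m/s; Δx = 8·3 + ½·-9·3² = -16.5 m; v ends -19 m/s.
15–18 s: v starts -19 m/s; Δx = -19·3 + ½·6·3² = -30 m; v ends -1 m/s.
x(18) = 2 + Σ Δx = -182.5 m.

-182.5 m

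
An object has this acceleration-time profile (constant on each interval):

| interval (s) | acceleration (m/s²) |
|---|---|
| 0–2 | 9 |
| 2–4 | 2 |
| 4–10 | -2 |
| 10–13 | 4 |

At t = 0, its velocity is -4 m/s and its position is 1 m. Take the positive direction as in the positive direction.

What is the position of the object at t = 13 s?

On each constant-a segment, Δv = aΔt and Δx = v₀Δt + ½aΔt²; chain segment to segment.
0–2 s: v starts -4 m/s; Δx = -4·2 + ½·9·2² = 10 m; v ends 14 m/s.
2–4 s: v starts 14 m/s; Δx = 14·2 + ½·2·2² = 32 m; v ends 18 m/s.
4–10 s: v starts 18 m/s; Δx = 18·6 + ½·-2·6² = 72 m; v ends 6 m/s.
10–13 s: v starts 6 m/s; Δx = 6·3 + ½·4·3² = 36 m; v ends 18 m/s.
x(13) = 1 + Σ Δx = 151 m.

151 m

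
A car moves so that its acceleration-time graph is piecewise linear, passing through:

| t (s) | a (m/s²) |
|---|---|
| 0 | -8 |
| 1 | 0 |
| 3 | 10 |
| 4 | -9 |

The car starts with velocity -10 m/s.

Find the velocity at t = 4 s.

-3.5 m/s

Δv equals the area under the a-t graph; then v = v₀ + Δv.
0–1 s: ½(-8 + 0)(1) = -4 m/s
1–3 s: ½(0 + 10)(2) = 10 m/s
3–4 s: ½(10 + -9)(1) = 0.5 m/s
Δv = 6.5 m/s, so v(4) = -10 + (6.5) = -3.5 m/s.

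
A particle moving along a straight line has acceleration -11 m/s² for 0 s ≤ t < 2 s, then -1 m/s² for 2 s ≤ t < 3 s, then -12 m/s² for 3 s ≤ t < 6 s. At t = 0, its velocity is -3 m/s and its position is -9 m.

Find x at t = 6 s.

On each constant-a segment, Δv = aΔt and Δx = v₀Δt + ½aΔt²; chain segment to segment.
0–2 s: v starts -3 m/s; Δx = -3·2 + ½·-11·2² = -28 m; v ends -25 m/s.
2–3 s: v starts -25 m/s; Δx = -25·1 + ½·-1·1² = -25.5 m; v ends -26 m/s.
3–6 s: v starts -26 m/s; Δx = -26·3 + ½·-12·3² = -132 m; v ends -62 m/s.
x(6) = -9 + Σ Δx = -194.5 m.

-194.5 m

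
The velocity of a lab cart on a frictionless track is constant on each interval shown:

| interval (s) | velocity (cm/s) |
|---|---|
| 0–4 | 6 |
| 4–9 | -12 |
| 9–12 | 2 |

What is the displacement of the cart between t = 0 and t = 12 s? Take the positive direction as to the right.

-30 cm

Displacement is the signed area under the v-t curve.
0–4 s: 6 × 4 = 24 cm
4–9 s: -12 × 5 = -60 cm
9–12 s: 2 × 3 = 6 cm
Net displacement = -30 cm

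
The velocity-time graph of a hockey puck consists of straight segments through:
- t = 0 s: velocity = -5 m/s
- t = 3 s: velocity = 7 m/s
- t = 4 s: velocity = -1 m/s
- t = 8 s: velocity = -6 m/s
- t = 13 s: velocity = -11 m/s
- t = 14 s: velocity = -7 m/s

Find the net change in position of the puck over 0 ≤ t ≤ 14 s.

-59.5 m

Displacement is the signed area under the v-t curve.
0–3 s: ½(-5 + 7)(3) = 3 m
3–4 s: ½(7 + -1)(1) = 3 m
4–8 s: ½(-1 + -6)(4) = -14 m
8–13 s: ½(-6 + -11)(5) = -42.5 m
13–14 s: ½(-11 + -7)(1) = -9 m
Net displacement = -59.5 m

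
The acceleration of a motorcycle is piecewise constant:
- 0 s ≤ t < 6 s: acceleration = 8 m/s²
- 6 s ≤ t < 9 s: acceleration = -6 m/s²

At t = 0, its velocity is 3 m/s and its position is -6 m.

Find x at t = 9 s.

282 m

On each constant-a segment, Δv = aΔt and Δx = v₀Δt + ½aΔt²; chain segment to segment.
0–6 s: v starts 3 m/s; Δx = 3·6 + ½·8·6² = 162 m; v ends 51 m/s.
6–9 s: v starts 51 m/s; Δx = 51·3 + ½·-6·3² = 126 m; v ends 33 m/s.
x(9) = -6 + Σ Δx = 282 m.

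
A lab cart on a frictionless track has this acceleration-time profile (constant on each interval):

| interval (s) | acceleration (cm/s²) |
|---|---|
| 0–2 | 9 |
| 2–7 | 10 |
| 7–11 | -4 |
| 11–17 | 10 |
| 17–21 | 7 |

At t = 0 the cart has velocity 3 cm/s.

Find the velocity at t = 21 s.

143 cm/s

Δv equals the area under the a-t graph; then v = v₀ + Δv.
0–2 s: 9 × 2 = 18 cm/s
2–7 s: 10 × 5 = 50 cm/s
7–11 s: -4 × 4 = -16 cm/s
11–17 s: 10 × 6 = 60 cm/s
17–21 s: 7 × 4 = 28 cm/s
Δv = 140 cm/s, so v(21) = 3 + (140) = 143 cm/s.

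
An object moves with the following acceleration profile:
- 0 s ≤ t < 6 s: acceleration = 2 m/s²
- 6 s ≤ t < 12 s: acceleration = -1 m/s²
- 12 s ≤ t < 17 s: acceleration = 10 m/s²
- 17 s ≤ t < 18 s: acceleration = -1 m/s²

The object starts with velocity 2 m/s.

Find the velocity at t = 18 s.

57 m/s

Δv equals the area under the a-t graph; then v = v₀ + Δv.
0–6 s: 2 × 6 = 12 m/s
6–12 s: -1 × 6 = -6 m/s
12–17 s: 10 × 5 = 50 m/s
17–18 s: -1 × 1 = -1 m/s
Δv = 55 m/s, so v(18) = 2 + (55) = 57 m/s.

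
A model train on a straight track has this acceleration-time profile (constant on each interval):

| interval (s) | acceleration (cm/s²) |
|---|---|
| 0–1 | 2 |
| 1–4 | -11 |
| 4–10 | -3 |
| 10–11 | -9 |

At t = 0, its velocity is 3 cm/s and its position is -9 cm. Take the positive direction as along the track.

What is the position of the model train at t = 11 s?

On each constant-a segment, Δv = aΔt and Δx = v₀Δt + ½aΔt²; chain segment to segment.
0–1 s: v starts 3 cm/s; Δx = 3·1 + ½·2·1² = 4 cm; v ends 5 cm/s.
1–4 s: v starts 5 cm/s; Δx = 5·3 + ½·-11·3² = -34.5 cm; v ends -28 cm/s.
4–10 s: v starts -28 cm/s; Δx = -28·6 + ½·-3·6² = -222 cm; v ends -46 cm/s.
10–11 s: v starts -46 cm/s; Δx = -46·1 + ½·-9·1² = -50.5 cm; v ends -55 cm/s.
x(11) = -9 + Σ Δx = -312 cm.

-312 cm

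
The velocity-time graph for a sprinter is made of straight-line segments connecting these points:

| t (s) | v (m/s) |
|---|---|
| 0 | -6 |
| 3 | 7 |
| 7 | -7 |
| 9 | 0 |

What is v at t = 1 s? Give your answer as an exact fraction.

-5/3 m/s

On 0–3 s the graph is linear from -6 to 7 m/s: v(1) = -6 + (7 − -6)·(1 − 0)/(3 − 0) = -5/3 m/s.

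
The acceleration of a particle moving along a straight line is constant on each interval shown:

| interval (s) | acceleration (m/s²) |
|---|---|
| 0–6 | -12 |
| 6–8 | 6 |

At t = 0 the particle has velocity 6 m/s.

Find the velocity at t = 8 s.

Δv equals the area under the a-t graph; then v = v₀ + Δv.
0–6 s: -12 × 6 = -72 m/s
6–8 s: 6 × 2 = 12 m/s
Δv = -60 m/s, so v(8) = 6 + (-60) = -54 m/s.

-54 m/s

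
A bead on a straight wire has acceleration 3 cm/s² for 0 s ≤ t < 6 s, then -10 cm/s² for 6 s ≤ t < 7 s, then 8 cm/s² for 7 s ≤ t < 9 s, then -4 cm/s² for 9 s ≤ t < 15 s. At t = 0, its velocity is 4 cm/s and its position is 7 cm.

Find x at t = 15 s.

238 cm

On each constant-a segment, Δv = aΔt and Δx = v₀Δt + ½aΔt²; chain segment to segment.
0–6 s: v starts 4 cm/s; Δx = 4·6 + ½·3·6² = 78 cm; v ends 22 cm/s.
6–7 s: v starts 22 cm/s; Δx = 22·1 + ½·-10·1² = 17 cm; v ends 12 cm/s.
7–9 s: v starts 12 cm/s; Δx = 12·2 + ½·8·2² = 40 cm; v ends 28 cm/s.
9–15 s: v starts 28 cm/s; Δx = 28·6 + ½·-4·6² = 96 cm; v ends 4 cm/s.
x(15) = 7 + Σ Δx = 238 cm.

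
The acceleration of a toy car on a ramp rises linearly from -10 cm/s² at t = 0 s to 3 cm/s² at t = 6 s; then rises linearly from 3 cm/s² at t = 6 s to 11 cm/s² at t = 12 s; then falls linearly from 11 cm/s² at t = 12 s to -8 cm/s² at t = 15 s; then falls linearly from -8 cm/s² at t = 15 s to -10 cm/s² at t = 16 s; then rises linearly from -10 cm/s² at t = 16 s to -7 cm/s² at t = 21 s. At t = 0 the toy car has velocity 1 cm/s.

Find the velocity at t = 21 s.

Δv equals the area under the a-t graph; then v = v₀ + Δv.
0–6 s: ½(-10 + 3)(6) = -21 cm/s
6–12 s: ½(3 + 11)(6) = 42 cm/s
12–15 s: ½(11 + -8)(3) = 4.5 cm/s
15–16 s: ½(-8 + -10)(1) = -9 cm/s
16–21 s: ½(-10 + -7)(5) = -42.5 cm/s
Δv = -26 cm/s, so v(21) = 1 + (-26) = -25 cm/s.

-25 cm/s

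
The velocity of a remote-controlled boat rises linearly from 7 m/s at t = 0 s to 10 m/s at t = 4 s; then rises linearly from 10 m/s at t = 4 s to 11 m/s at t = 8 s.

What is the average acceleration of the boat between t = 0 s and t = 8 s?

Average acceleration = Δv/Δt = (11 − 7)/(8 − 0) = 0.5 m/s².

0.5 m/s²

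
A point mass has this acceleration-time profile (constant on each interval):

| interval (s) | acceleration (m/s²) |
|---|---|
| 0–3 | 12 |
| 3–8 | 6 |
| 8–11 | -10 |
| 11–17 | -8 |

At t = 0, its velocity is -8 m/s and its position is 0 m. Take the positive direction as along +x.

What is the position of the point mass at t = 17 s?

398 m

On each constant-a segment, Δv = aΔt and Δx = v₀Δt + ½aΔt²; chain segment to segment.
0–3 s: v starts -8 m/s; Δx = -8·3 + ½·12·3² = 30 m; v ends 28 m/s.
3–8 s: v starts 28 m/s; Δx = 28·5 + ½·6·5² = 215 m; v ends 58 m/s.
8–11 s: v starts 58 m/s; Δx = 58·3 + ½·-10·3² = 129 m; v ends 28 m/s.
11–17 s: v starts 28 m/s; Δx = 28·6 + ½·-8·6² = 24 m; v ends -20 m/s.
x(17) = 0 + Σ Δx = 398 m.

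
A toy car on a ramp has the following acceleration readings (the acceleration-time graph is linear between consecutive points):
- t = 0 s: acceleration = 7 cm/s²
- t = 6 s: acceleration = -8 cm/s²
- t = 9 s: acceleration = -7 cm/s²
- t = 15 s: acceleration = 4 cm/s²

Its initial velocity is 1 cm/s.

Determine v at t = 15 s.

Δv equals the area under the a-t graph; then v = v₀ + Δv.
0–6 s: ½(7 + -8)(6) = -3 cm/s
6–9 s: ½(-8 + -7)(3) = -22.5 cm/s
9–15 s: ½(-7 + 4)(6) = -9 cm/s
Δv = -34.5 cm/s, so v(15) = 1 + (-34.5) = -33.5 cm/s.

-33.5 cm/s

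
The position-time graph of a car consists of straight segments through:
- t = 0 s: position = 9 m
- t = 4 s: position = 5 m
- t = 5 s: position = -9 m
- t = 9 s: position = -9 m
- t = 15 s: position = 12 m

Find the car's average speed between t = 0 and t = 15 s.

Average speed = (total path length)/(elapsed time); on a piecewise-linear x-t graph the path length is Σ|Δx|.
0–4 s: |Δx| = |5 − 9| = 4 m
4–5 s: |Δx| = |-9 − 5| = 14 m
5–9 s: |Δx| = |-9 − -9| = 0 m
9–15 s: |Δx| = |12 − -9| = 21 m
Total path = 39 m; average speed = 39/15 = 2.6 m/s.

2.6 m/s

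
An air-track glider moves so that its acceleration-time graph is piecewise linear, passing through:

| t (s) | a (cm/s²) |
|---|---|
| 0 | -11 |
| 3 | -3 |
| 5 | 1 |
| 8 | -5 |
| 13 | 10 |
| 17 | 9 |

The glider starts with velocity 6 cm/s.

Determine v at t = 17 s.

27.5 cm/s

Δv equals the area under the a-t graph; then v = v₀ + Δv.
0–3 s: ½(-11 + -3)(3) = -21 cm/s
3–5 s: ½(-3 + 1)(2) = -2 cm/s
5–8 s: ½(1 + -5)(3) = -6 cm/s
8–13 s: ½(-5 + 10)(5) = 12.5 cm/s
13–17 s: ½(10 + 9)(4) = 38 cm/s
Δv = 21.5 cm/s, so v(17) = 6 + (21.5) = 27.5 cm/s.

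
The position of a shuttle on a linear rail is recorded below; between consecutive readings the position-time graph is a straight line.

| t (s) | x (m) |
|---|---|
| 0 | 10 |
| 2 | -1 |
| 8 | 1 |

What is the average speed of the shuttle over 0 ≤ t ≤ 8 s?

Average speed = (total path length)/(elapsed time); on a piecewise-linear x-t graph the path length is Σ|Δx|.
0–2 s: |Δx| = |-1 − 10| = 11 m
2–8 s: |Δx| = |1 − -1| = 2 m
Total path = 13 m; average speed = 13/8 = 1.625 m/s.

1.625 m/s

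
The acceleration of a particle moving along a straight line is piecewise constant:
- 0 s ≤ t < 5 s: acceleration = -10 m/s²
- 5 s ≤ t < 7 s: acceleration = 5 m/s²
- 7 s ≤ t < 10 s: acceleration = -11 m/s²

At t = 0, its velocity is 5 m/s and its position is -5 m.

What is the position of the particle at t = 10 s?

On each constant-a segment, Δv = aΔt and Δx = v₀Δt + ½aΔt²; chain segment to segment.
0–5 s: v starts 5 m/s; Δx = 5·5 + ½·-10·5² = -100 m; v ends -45 m/s.
5–7 s: v starts -45 m/s; Δx = -45·2 + ½·5·2² = -80 m; v ends -35 m/s.
7–10 s: v starts -35 m/s; Δx = -35·3 + ½·-11·3² = -154.5 m; v ends -68 m/s.
x(10) = -5 + Σ Δx = -339.5 m.

-339.5 m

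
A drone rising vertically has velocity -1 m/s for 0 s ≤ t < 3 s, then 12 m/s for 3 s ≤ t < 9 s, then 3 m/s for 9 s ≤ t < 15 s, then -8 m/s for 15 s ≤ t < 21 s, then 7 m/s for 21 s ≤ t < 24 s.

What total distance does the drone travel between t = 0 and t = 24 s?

162 m

Distance (not displacement) is the total path length: add the absolute areas under v-t.
0–3 s: |-1| × 3 = 3 m
3–9 s: |12| × 6 = 72 m
9–15 s: |3| × 6 = 18 m
15–21 s: |-8| × 6 = 48 m
21–24 s: |7| × 3 = 21 m
Total distance = 162 m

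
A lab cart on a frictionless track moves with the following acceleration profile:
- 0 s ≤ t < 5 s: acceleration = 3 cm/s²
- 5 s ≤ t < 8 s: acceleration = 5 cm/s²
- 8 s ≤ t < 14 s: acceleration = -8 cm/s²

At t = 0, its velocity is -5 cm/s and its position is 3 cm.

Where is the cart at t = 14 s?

74 cm

On each constant-a segment, Δv = aΔt and Δx = v₀Δt + ½aΔt²; chain segment to segment.
0–5 s: v starts -5 cm/s; Δx = -5·5 + ½·3·5² = 12.5 cm; v ends 10 cm/s.
5–8 s: v starts 10 cm/s; Δx = 10·3 + ½·5·3² = 52.5 cm; v ends 25 cm/s.
8–14 s: v starts 25 cm/s; Δx = 25·6 + ½·-8·6² = 6 cm; v ends -23 cm/s.
x(14) = 3 + Σ Δx = 74 cm.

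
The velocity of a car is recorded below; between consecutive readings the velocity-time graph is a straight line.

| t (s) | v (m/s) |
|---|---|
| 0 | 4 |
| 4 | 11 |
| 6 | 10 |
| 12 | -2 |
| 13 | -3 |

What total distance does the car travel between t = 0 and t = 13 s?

Total distance travelled is ∫|v| dt — sum the magnitudes of each area piece.
0–4 s: |½(4 + 11)(4)| = 30 m
4–6 s: |½(11 + 10)(2)| = 21 m
6–12 s: v = 0 at t = 11 s; triangle areas 25 + 1 = 26 m
12–13 s: |½(-2 + -3)(1)| = 2.5 m
Total distance = 79.5 m

79.5 m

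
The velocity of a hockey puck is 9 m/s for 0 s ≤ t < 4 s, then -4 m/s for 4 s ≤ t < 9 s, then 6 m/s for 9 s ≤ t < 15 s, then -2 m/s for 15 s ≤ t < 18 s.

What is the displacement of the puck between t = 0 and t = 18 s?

Displacement is the signed area under the v-t curve.
0–4 s: 9 × 4 = 36 m
4–9 s: -4 × 5 = -20 m
9–15 s: 6 × 6 = 36 m
15–18 s: -2 × 3 = -6 m
Net displacement = 46 m

46 m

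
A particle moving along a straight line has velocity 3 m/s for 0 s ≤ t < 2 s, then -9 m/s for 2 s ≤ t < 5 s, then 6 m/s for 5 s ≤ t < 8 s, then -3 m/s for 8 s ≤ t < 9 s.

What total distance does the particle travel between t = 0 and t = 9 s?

Total distance travelled is ∫|v| dt — sum the magnitudes of each area piece.
0–2 s: |3| × 2 = 6 m
2–5 s: |-9| × 3 = 27 m
5–8 s: |6| × 3 = 18 m
8–9 s: |-3| × 1 = 3 m
Total distance = 54 m

54 m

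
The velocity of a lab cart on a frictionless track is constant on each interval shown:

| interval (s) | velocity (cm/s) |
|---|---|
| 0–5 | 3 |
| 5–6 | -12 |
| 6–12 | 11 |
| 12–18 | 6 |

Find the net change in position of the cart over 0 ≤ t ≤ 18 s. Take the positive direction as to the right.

105 cm

Net displacement equals the area under the velocity-time graph (areas below the axis count negative).
0–5 s: 3 × 5 = 15 cm
5–6 s: -12 × 1 = -12 cm
6–12 s: 11 × 6 = 66 cm
12–18 s: 6 × 6 = 36 cm
Net displacement = 105 cm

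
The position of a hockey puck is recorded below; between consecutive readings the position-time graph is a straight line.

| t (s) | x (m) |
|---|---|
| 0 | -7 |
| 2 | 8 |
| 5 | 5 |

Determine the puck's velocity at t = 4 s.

Velocity is the slope of the x-t graph on 2–5 s: (5 − 8)/(5 − 2) = -1 m/s.

-1 m/s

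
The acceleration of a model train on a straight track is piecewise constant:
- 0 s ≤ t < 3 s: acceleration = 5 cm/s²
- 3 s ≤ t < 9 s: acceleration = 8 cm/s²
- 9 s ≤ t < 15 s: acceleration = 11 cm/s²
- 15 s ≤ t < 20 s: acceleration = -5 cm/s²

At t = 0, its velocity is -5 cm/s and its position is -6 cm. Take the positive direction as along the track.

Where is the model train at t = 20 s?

1309 cm

On each constant-a segment, Δv = aΔt and Δx = v₀Δt + ½aΔt²; chain segment to segment.
0–3 s: v starts -5 cm/s; Δx = -5·3 + ½·5·3² = 7.5 cm; v ends 10 cm/s.
3–9 s: v starts 10 cm/s; Δx = 10·6 + ½·8·6² = 204 cm; v ends 58 cm/s.
9–15 s: v starts 58 cm/s; Δx = 58·6 + ½·11·6² = 546 cm; v ends 124 cm/s.
15–20 s: v starts 124 cm/s; Δx = 124·5 + ½·-5·5² = 557.5 cm; v ends 99 cm/s.
x(20) = -6 + Σ Δx = 1309 cm.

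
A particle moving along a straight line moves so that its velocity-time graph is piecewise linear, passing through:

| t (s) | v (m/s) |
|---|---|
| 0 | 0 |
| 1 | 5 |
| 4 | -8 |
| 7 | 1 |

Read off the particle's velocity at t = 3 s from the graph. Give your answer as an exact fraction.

On 1–4 s the graph is linear from 5 to -8 m/s: v(3) = 5 + (-8 − 5)·(3 − 1)/(4 − 1) = -11/3 m/s.

-11/3 m/s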